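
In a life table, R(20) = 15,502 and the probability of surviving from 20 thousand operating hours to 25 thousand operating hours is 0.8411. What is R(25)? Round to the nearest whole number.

13039

R(25) = R(20) × p = 15,502 × 0.8411 = 13039.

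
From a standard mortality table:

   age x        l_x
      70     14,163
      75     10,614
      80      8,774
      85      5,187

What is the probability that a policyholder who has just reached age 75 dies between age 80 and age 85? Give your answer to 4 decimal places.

This is the probability of reaching 80 but not 85, conditional on being alive at 75: (l_80 − l_85) / l_75.
= (8,774 − 5,187) / 10,614 = 3,587 / 10,614 = 0.337950.

0.3379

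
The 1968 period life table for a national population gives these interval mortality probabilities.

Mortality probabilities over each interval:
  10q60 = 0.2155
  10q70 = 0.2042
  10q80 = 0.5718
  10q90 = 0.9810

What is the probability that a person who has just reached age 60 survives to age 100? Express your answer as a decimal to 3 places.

Chaining the interval survival probabilities: (1 − 0.2155) × (1 − 0.2042) × (1 − 0.5718) × (1 − 0.9810).
= 0.7845 × 0.7958 × 0.4282 × 0.0190 = 0.005079.

0.005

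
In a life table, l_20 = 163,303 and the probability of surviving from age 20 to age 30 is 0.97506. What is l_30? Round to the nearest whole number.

159230

l_30 = l_20 × p = 163,303 × 0.97506 = 159230.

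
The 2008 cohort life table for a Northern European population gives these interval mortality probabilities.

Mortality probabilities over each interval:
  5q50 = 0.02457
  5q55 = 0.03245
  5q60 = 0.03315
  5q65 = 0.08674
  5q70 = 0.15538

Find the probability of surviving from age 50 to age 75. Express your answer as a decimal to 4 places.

0.7039

The overall survival probability is (1 − 0.02457) × (1 − 0.03245) × (1 − 0.03315) × (1 − 0.08674) × (1 − 0.15538).
= 0.97543 × 0.96755 × 0.96685 × 0.91326 × 0.84462 = 0.703857.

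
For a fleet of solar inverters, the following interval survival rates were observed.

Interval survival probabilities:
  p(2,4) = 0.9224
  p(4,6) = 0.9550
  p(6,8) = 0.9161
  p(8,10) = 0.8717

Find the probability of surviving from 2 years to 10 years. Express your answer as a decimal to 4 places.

The overall survival probability is 0.9224 × 0.9550 × 0.9161 × 0.8717.
= 0.703449.

0.7034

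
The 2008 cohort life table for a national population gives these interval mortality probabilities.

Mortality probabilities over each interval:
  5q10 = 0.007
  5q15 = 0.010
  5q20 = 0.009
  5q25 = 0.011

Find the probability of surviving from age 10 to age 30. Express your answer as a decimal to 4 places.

0.9635

Survival from 10 to 30 is the product of surviving each interval: (1 − 0.007) × (1 − 0.010) × (1 − 0.009) × (1 − 0.011).
= 0.993 × 0.990 × 0.991 × 0.989 = 0.963506.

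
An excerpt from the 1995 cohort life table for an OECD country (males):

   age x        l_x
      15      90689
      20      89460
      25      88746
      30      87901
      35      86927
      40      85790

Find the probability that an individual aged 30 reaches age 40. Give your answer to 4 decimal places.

0.9760

The conditional survival probability is l_40/l_30 = 85790/87901 = 0.975984.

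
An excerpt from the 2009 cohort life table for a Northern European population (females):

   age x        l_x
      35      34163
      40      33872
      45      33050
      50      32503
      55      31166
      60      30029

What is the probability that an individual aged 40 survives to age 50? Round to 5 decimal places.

We want 10p40 = l_50/l_40.
The conditional survival probability is l_50/l_40 = 32503/33872 = 0.959583.

0.95958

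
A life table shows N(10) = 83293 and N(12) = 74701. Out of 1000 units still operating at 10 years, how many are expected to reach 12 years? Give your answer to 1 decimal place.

896.8

The relevant probability is 74701/83293 = 0.896846.
Expected number = 1000 × 0.896846 = 896.8.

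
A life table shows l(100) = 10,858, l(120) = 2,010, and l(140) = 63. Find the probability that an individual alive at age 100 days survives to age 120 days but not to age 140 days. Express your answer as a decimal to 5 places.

This is the probability of reaching 120 but not 140, conditional on being alive at 100: (l(120) − l(140)) / l(100).
= (2,010 − 63) / 10,858 = 1,947 / 10,858 = 0.179315.

0.17931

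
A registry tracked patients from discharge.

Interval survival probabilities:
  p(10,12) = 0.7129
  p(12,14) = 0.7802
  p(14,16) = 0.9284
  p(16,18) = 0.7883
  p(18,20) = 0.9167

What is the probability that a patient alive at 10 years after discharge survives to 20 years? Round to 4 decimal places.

0.3732

Survival from 10 to 20 is the product of surviving each interval: 0.7129 × 0.7802 × 0.9284 × 0.7883 × 0.9167.
= 0.373154.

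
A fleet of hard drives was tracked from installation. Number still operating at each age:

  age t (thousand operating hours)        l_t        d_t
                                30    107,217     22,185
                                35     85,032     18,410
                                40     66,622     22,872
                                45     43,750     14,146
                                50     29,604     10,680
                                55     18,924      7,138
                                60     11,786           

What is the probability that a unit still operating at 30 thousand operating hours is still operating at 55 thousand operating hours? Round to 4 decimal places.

The conditional survival probability is l_55/l_30 = 18,924/107,217 = 0.176502.

0.1765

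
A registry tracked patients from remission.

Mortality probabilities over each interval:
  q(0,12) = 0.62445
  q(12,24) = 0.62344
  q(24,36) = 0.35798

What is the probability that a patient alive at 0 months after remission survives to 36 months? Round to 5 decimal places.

0.09079

Survival from 0 to 36 is the product of surviving each interval: (1 − 0.62445) × (1 − 0.62344) × (1 − 0.35798).
= 0.37555 × 0.37656 × 0.64202 = 0.090793.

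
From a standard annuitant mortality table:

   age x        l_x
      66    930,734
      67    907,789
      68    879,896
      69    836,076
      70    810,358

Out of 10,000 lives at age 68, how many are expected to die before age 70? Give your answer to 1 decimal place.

The relevant probability is 1 − 810,358/879,896 = 0.079030.
Expected number = 10,000 × 0.079030 = 790.3.

790.3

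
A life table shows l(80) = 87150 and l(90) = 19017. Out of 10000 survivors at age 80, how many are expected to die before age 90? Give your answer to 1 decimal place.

7817.9

The relevant probability is 1 − 19017/87150 = 0.781790.
Expected number = 10000 × 0.781790 = 7817.9.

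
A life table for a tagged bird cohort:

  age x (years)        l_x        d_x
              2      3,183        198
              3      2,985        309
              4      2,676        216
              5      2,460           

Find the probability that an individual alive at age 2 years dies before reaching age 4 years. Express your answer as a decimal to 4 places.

P(die before 4 | alive at 2) = 1 − l_4/l_2 = 1 − 2,676/3,183 = (507)/3,183 = 0.159284.

0.1593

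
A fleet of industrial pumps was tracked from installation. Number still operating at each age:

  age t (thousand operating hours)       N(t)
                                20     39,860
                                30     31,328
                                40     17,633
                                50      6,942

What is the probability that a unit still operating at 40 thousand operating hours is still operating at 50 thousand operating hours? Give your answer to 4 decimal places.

The conditional survival probability is N(50)/N(40) = 6,942/17,633 = 0.393694.

0.3937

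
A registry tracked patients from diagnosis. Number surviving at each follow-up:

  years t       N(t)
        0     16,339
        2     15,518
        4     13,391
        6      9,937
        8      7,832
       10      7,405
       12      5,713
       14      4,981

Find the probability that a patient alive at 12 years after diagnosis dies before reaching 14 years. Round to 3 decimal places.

0.128

P(die before 14 | alive at 12) = 1 − N(14)/N(12) = 1 − 4,981/5,713 = (732)/5,713 = 0.128129.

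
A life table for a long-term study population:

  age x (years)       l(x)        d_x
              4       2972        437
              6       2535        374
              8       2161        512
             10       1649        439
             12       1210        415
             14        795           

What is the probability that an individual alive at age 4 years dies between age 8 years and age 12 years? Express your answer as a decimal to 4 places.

0.3200

This is the probability of reaching 8 but not 12, conditional on being alive at 4: (l(8) − l(12)) / l(4).
= (2161 − 1210) / 2972 = 951 / 2972 = 0.319987.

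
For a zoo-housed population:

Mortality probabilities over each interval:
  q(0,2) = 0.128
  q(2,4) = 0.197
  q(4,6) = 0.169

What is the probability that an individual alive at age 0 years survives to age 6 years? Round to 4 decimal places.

Chaining the interval survival probabilities: (1 − 0.128) × (1 − 0.197) × (1 − 0.169).
= 0.872 × 0.803 × 0.831 = 0.581879.

0.5819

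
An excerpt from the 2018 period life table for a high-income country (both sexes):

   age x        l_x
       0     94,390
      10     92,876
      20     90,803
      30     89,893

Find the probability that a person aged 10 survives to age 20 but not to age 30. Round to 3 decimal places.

0.010

This is the probability of reaching 20 but not 30, conditional on being alive at 10: (l_20 − l_30) / l_10.
= (90,803 − 89,893) / 92,876 = 910 / 92,876 = 0.009798.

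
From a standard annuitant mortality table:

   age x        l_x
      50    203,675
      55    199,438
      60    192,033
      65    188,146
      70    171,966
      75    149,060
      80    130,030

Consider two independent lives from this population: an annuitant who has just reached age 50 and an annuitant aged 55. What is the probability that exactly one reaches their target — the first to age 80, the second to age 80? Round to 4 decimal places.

0.4579

p₁ = l_80/l_50 = 130,030/203,675 = 0.638419; p₂ = l_80/l_55 = 130,030/199,438 = 0.651982.
P(exactly one) = p₁(1−p₂) + (1−p₁)p₂ = 0.222181 + 0.235744 = 0.457926.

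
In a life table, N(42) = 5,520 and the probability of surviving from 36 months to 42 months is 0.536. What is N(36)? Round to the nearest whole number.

10299

N(36) = N(42) / p = 5,520 / 0.536 = 10299.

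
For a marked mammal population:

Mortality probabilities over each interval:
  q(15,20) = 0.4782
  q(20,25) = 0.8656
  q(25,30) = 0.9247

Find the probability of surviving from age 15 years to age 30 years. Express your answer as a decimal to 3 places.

P(survive 15→30) = (1 − 0.4782) × (1 − 0.8656) × (1 − 0.9247).
= 0.5218 × 0.1344 × 0.0753 = 0.005281.

0.005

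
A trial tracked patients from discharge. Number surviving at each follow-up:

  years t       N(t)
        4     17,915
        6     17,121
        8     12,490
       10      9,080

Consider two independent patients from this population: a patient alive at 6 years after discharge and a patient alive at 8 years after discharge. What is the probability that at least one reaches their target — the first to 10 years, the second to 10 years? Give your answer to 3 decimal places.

0.872

p₁ = N(10)/N(6) = 9,080/17,121 = 0.530343; p₂ = N(10)/N(8) = 9,080/12,490 = 0.726982.
P(at least one) = 1 − (1−p₁)(1−p₂) = 1 − 0.469657 × 0.273018 = 0.871775.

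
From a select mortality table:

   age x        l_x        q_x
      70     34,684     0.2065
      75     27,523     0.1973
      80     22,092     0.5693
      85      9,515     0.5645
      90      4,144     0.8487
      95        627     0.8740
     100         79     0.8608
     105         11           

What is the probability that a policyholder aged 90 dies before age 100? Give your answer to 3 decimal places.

0.981

P(die before 100 | alive at 90) = 1 − l_100/l_90 = 1 − 79/4,144 = (4,065)/4,144 = 0.980936.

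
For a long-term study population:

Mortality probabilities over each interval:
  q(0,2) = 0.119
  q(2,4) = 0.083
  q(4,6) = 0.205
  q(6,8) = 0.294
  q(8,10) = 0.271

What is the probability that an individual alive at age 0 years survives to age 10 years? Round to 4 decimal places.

The overall survival probability is (1 − 0.119) × (1 − 0.083) × (1 − 0.205) × (1 − 0.294) × (1 − 0.271).
= 0.881 × 0.917 × 0.795 × 0.706 × 0.729 = 0.330556.

0.3306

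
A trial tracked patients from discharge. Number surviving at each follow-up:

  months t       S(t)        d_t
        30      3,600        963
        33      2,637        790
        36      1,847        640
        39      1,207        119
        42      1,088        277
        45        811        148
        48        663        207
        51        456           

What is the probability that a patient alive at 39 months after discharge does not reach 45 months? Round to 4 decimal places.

0.3281

P(die before 45 | alive at 39) = 1 − S(45)/S(39) = 1 − 811/1,207 = (396)/1,207 = 0.328086.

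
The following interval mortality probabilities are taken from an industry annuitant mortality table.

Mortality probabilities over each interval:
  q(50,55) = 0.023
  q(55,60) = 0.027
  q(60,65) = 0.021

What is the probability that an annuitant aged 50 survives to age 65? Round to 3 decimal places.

0.931

Chaining the interval survival probabilities: (1 − 0.023) × (1 − 0.027) × (1 − 0.021).
= 0.977 × 0.973 × 0.979 = 0.930658.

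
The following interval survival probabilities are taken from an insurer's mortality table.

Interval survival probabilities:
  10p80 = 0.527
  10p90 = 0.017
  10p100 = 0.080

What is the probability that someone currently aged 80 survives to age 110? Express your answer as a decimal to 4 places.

Survival from 80 to 110 is the product of surviving each interval: 0.527 × 0.017 × 0.080.
= 0.000717.

0.0007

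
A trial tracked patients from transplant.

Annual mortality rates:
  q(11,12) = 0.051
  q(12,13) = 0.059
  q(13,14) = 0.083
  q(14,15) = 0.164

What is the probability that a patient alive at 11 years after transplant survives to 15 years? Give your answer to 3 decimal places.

The overall survival probability is (1 − 0.051) × (1 − 0.059) × (1 − 0.083) × (1 − 0.164).
= 0.949 × 0.941 × 0.917 × 0.836 = 0.684591.

0.685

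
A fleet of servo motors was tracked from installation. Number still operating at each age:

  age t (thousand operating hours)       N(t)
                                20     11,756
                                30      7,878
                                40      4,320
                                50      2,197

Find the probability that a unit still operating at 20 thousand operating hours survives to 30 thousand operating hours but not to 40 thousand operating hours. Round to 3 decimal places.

0.303

This is the probability of reaching 30 but not 40, conditional on being operational at 20: (N(30) − N(40)) / N(20).
= (7,878 − 4,320) / 11,756 = 3,558 / 11,756 = 0.302654.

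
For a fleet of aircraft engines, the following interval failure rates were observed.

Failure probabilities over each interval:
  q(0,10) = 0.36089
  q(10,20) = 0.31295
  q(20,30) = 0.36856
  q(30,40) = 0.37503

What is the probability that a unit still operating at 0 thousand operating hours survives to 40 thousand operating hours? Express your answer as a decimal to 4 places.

P(survive 0→40) = (1 − 0.36089) × (1 − 0.31295) × (1 − 0.36856) × (1 − 0.37503).
= 0.63911 × 0.68705 × 0.63144 × 0.62497 = 0.173283.

0.1733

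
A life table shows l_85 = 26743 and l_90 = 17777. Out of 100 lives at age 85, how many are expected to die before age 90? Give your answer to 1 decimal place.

The relevant probability is 1 − 17777/26743 = 0.335265.
Expected number = 100 × 0.335265 = 33.5.

33.5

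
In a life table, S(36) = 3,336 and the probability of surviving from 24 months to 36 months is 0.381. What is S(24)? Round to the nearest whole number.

8756

S(24) = S(36) / p = 3,336 / 0.381 = 8756.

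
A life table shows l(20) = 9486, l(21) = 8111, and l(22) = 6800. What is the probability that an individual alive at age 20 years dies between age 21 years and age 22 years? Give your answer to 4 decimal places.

0.1382

This is the probability of reaching 21 but not 22, conditional on being alive at 20: (l(21) − l(22)) / l(20).
= (8111 − 6800) / 9486 = 1311 / 9486 = 0.138204.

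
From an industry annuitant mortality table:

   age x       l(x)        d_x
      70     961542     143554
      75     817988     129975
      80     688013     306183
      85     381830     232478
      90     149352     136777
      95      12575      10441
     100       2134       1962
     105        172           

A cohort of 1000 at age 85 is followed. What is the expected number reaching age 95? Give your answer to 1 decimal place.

32.9

The relevant probability is 12575/381830 = 0.032934.
Expected number = 1000 × 0.032934 = 32.9.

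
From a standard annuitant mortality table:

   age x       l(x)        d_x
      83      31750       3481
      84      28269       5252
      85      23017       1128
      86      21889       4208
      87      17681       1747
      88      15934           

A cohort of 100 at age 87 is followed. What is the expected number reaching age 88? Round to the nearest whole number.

90

The relevant probability is 15934/17681 = 0.901193.
Expected number = 100 × 0.901193 = 90.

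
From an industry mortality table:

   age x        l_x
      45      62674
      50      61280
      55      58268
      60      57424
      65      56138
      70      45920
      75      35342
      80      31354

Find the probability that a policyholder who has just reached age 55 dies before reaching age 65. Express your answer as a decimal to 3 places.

P(die before 65 | alive at 55) = 1 − l_65/l_55 = 1 − 56138/58268 = (2130)/58268 = 0.036555.

0.037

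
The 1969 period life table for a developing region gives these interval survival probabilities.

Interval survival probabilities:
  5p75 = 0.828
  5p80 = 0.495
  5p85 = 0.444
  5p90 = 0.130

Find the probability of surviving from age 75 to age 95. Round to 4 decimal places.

Survival from 75 to 95 is the product of surviving each interval: 0.828 × 0.495 × 0.444 × 0.130.
= 0.023657.

0.0237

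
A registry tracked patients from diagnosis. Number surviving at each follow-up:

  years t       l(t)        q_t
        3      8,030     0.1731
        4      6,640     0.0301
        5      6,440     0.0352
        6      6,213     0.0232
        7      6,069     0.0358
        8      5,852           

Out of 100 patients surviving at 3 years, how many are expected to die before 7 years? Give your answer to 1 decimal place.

24.4

The relevant probability is 1 − 6,069/8,030 = 0.244209.
Expected number = 100 × 0.244209 = 24.4.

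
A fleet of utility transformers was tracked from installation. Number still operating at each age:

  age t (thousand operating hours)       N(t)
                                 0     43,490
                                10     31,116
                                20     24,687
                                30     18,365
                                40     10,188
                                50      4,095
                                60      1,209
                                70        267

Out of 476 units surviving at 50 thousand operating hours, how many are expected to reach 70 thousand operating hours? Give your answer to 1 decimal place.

31.0

The relevant probability is 267/4,095 = 0.065201.
Expected number = 476 × 0.065201 = 31.0.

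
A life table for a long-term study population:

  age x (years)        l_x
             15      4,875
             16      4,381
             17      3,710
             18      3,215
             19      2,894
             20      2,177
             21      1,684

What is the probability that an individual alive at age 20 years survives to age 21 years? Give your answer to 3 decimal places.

The conditional survival probability is l_21/l_20 = 1,684/2,177 = 0.773542.

0.774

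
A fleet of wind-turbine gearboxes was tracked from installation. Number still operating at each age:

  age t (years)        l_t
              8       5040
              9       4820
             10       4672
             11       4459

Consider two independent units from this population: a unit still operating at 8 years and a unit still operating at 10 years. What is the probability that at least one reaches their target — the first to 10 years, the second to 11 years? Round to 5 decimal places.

p₁ = l_10/l_8 = 4672/5040 = 0.926984; p₂ = l_11/l_10 = 4459/4672 = 0.954409.
P(at least one) = 1 − (1−p₁)(1−p₂) = 1 − 0.073016 × 0.045591 = 0.996671.

0.99667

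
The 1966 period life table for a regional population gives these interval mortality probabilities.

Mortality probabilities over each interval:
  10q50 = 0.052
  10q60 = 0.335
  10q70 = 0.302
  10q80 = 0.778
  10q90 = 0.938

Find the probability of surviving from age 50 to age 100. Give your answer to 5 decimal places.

0.00606

Chaining the interval survival probabilities: (1 − 0.052) × (1 − 0.335) × (1 − 0.302) × (1 − 0.778) × (1 − 0.938).
= 0.948 × 0.665 × 0.698 × 0.222 × 0.062 = 0.006057.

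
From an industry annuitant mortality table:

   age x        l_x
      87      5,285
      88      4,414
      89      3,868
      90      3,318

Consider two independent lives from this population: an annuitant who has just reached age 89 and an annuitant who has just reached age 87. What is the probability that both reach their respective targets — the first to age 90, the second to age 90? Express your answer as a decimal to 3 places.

0.539

p₁ = l_90/l_89 = 3,318/3,868 = 0.857808; p₂ = l_90/l_87 = 3,318/5,285 = 0.627815.
P(both) = p₁ × p₂ = 0.857808 × 0.627815 = 0.538545.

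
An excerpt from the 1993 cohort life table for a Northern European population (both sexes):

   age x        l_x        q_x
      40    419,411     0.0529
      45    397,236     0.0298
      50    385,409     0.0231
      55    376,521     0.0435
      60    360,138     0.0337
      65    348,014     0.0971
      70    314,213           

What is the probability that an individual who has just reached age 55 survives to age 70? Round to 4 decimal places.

We want 15p55 = l_70/l_55.
The conditional survival probability is l_70/l_55 = 314,213/376,521 = 0.834517.

0.8345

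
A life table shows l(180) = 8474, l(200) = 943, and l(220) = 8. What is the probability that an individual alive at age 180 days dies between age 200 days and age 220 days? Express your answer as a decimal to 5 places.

0.11034

This is the probability of reaching 200 but not 220, conditional on being alive at 180: (l(200) − l(220)) / l(180).
= (943 − 8) / 8474 = 935 / 8474 = 0.110338.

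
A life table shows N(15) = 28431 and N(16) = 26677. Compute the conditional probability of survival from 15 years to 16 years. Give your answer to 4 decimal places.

0.9383

The conditional survival probability is N(16)/N(15) = 26677/28431 = 0.938307.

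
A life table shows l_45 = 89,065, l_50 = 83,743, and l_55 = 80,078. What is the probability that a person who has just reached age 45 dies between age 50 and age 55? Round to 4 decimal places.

We want 5|5q45 = (l_50 − l_55)/l_45.
This is the probability of reaching 50 but not 55, conditional on being alive at 45: (l_50 − l_55) / l_45.
= (83,743 − 80,078) / 89,065 = 3,665 / 89,065 = 0.041150.

0.0411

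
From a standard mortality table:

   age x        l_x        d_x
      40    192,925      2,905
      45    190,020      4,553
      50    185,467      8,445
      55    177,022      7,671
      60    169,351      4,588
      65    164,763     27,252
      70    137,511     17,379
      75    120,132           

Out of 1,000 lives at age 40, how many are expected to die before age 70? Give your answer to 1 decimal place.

287.2

The relevant probability is 1 − 137,511/192,925 = 0.287231.
Expected number = 1,000 × 0.287231 = 287.2.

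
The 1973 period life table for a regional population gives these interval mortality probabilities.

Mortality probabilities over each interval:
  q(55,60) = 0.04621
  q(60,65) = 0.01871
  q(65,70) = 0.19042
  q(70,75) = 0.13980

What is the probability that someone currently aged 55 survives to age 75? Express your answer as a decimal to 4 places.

Survival from 55 to 75 is the product of surviving each interval: (1 − 0.04621) × (1 − 0.01871) × (1 − 0.19042) × (1 − 0.13980).
= 0.95379 × 0.98129 × 0.80958 × 0.86020 = 0.651792.

0.6518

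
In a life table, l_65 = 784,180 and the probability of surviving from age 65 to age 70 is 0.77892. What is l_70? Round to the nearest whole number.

610813

l_70 = l_65 × p = 784,180 × 0.77892 = 610813.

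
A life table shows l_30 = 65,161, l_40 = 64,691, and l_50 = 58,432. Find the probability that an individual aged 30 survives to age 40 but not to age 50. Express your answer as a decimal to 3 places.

This is the probability of reaching 40 but not 50, conditional on being alive at 30: (l_40 − l_50) / l_30.
= (64,691 − 58,432) / 65,161 = 6,259 / 65,161 = 0.096054.

0.096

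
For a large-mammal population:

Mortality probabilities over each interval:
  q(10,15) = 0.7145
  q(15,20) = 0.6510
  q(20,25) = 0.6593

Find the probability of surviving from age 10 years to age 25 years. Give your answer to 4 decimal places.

Survival from 10 to 25 is the product of surviving each interval: (1 − 0.7145) × (1 − 0.6510) × (1 − 0.6593).
= 0.2855 × 0.3490 × 0.3407 = 0.033947.

0.0339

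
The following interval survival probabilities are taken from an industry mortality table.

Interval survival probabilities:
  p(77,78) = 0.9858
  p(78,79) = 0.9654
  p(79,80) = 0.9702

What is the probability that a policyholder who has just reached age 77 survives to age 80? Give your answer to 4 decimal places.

0.9233

P(survive 77→80) = 0.9858 × 0.9654 × 0.9702.
= 0.923331.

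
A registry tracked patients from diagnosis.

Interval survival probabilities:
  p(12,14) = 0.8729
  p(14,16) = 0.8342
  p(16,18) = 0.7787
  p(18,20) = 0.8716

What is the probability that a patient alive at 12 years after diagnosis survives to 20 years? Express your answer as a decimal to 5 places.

0.49422

Survival from 12 to 20 is the product of surviving each interval: 0.8729 × 0.8342 × 0.7787 × 0.8716.
= 0.494222.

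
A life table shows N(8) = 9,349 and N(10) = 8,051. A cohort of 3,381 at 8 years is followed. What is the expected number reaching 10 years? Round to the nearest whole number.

2912

The relevant probability is 8,051/9,349 = 0.861162.
Expected number = 3,381 × 0.861162 = 2912.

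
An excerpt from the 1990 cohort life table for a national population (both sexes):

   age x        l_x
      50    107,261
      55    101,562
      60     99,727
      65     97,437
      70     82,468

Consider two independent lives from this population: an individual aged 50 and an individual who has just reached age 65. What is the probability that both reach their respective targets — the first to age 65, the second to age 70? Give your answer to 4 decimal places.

0.7689

p₁ = l_65/l_50 = 97,437/107,261 = 0.908410; p₂ = l_70/l_65 = 82,468/97,437 = 0.846373.
P(both) = p₁ × p₂ = 0.908410 × 0.846373 = 0.768854.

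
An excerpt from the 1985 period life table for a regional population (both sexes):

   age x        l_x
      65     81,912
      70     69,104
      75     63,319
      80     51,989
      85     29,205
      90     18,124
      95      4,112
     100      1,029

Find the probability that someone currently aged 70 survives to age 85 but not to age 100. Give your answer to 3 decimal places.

We want 15|15q70 = (l_85 − l_100)/l_70.
This is the probability of reaching 85 but not 100, conditional on being alive at 70: (l_85 − l_100) / l_70.
= (29,205 − 1,029) / 69,104 = 28,176 / 69,104 = 0.407733.

0.408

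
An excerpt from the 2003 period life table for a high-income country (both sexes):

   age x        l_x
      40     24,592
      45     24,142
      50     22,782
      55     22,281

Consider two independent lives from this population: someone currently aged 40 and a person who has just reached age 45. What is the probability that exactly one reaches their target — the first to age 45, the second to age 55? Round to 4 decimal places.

p₁ = l_45/l_40 = 24,142/24,592 = 0.981701; p₂ = l_55/l_45 = 22,281/24,142 = 0.922914.
P(exactly one) = p₁(1−p₂) + (1−p₁)p₂ = 0.075675 + 0.016888 = 0.092564.

0.0926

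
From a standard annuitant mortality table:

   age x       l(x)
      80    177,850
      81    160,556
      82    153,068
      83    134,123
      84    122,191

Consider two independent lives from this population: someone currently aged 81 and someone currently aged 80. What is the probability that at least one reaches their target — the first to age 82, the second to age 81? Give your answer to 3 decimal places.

0.995

p₁ = l(82)/l(81) = 153,068/160,556 = 0.953362; p₂ = l(81)/l(80) = 160,556/177,850 = 0.902761.
P(at least one) = 1 − (1−p₁)(1−p₂) = 1 − 0.046638 × 0.097239 = 0.995465.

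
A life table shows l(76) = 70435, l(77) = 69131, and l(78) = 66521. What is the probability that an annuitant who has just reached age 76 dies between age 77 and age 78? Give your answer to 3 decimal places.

This is the probability of reaching 77 but not 78, conditional on being alive at 76: (l(77) − l(78)) / l(76).
= (69131 − 66521) / 70435 = 2610 / 70435 = 0.037055.

0.037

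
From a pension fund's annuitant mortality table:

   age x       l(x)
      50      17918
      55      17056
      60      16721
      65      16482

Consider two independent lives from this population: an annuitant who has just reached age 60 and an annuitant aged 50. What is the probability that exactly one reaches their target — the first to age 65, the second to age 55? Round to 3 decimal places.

p₁ = l(65)/l(60) = 16482/16721 = 0.985707; p₂ = l(55)/l(50) = 17056/17918 = 0.951892.
P(exactly one) = p₁(1−p₂) + (1−p₁)p₂ = 0.047420 + 0.013605 = 0.061026.

0.061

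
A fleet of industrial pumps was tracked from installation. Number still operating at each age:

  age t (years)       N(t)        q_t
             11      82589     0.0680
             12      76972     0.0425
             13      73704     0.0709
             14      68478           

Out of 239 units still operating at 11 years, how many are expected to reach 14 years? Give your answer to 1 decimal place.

198.2

The relevant probability is 68478/82589 = 0.829142.
Expected number = 239 × 0.829142 = 198.2.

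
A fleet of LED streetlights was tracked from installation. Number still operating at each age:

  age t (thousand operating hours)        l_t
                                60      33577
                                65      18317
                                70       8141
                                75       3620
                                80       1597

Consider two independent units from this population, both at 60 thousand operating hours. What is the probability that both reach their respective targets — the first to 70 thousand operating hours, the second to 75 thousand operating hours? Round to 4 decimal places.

p₁ = l_70/l_60 = 8141/33577 = 0.242458; p₂ = l_75/l_60 = 3620/33577 = 0.107812.
P(both) = p₁ × p₂ = 0.242458 × 0.107812 = 0.026140.

0.0261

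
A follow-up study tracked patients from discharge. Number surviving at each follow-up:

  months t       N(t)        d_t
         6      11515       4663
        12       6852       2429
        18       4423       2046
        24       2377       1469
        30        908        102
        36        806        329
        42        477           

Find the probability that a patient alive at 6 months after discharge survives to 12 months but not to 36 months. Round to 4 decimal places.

This is the probability of reaching 12 but not 36, conditional on being alive at 6: (N(12) − N(36)) / N(6).
= (6852 − 806) / 11515 = 6046 / 11515 = 0.525054.

0.5251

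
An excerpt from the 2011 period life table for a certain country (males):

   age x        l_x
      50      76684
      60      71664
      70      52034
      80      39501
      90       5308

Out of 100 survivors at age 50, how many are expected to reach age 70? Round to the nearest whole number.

The relevant probability is 52034/76684 = 0.678551.
Expected number = 100 × 0.678551 = 68.

68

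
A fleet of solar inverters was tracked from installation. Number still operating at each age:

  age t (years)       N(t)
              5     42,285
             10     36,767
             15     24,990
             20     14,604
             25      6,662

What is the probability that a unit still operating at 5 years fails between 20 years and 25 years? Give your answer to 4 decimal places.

0.1878

This is the probability of reaching 20 but not 25, conditional on being operational at 5: (N(20) − N(25)) / N(5).
= (14,604 − 6,662) / 42,285 = 7,942 / 42,285 = 0.187821.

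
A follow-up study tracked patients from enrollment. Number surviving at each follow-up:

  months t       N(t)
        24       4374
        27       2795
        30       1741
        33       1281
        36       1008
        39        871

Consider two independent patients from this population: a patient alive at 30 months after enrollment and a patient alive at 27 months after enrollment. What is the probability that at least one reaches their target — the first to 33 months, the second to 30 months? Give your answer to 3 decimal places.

p₁ = N(33)/N(30) = 1281/1741 = 0.735784; p₂ = N(30)/N(27) = 1741/2795 = 0.622898.
P(at least one) = 1 − (1−p₁)(1−p₂) = 1 − 0.264216 × 0.377102 = 0.900364.

0.900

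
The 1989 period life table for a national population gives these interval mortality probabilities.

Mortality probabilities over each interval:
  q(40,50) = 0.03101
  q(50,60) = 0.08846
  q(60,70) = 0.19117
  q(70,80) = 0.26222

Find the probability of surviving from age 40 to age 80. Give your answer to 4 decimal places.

0.5271

Chaining the interval survival probabilities: (1 − 0.03101) × (1 − 0.08846) × (1 − 0.19117) × (1 − 0.26222).
= 0.96899 × 0.91154 × 0.80883 × 0.73778 = 0.527083.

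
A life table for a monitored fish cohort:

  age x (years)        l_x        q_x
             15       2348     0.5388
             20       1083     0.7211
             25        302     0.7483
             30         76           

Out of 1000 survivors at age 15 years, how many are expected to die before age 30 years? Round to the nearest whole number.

968

The relevant probability is 1 − 76/2348 = 0.967632.
Expected number = 1000 × 0.967632 = 968.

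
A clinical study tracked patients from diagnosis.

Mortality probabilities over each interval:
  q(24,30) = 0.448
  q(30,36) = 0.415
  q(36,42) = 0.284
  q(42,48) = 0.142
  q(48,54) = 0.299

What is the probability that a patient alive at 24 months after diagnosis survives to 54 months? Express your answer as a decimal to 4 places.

0.1391

Chaining the interval survival probabilities: (1 − 0.448) × (1 − 0.415) × (1 − 0.284) × (1 − 0.142) × (1 − 0.299).
= 0.552 × 0.585 × 0.716 × 0.858 × 0.701 = 0.139064.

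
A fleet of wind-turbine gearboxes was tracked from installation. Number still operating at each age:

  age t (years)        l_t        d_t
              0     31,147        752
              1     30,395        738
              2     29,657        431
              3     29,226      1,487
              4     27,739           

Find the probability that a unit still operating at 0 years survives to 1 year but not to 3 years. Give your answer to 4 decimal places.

This is the probability of reaching 1 but not 3, conditional on being operational at 0: (l_1 − l_3) / l_0.
= (30,395 − 29,226) / 31,147 = 1,169 / 31,147 = 0.037532.

0.0375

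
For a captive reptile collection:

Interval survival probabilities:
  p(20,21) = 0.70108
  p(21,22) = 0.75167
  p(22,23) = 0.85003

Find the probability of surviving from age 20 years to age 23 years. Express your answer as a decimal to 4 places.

0.4479

The overall survival probability is 0.70108 × 0.75167 × 0.85003.
= 0.447949.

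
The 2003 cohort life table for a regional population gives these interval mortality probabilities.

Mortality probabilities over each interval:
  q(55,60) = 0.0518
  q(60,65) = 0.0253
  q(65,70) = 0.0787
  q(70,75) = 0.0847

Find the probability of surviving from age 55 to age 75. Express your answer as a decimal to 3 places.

The overall survival probability is (1 − 0.0518) × (1 − 0.0253) × (1 − 0.0787) × (1 − 0.0847).
= 0.9482 × 0.9747 × 0.9213 × 0.9153 = 0.779355.

0.779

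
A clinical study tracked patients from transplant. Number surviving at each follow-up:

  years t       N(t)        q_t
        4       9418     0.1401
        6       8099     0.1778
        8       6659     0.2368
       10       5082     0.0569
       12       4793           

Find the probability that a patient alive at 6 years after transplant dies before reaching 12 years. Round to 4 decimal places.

0.4082

P(die before 12 | alive at 6) = 1 − N(12)/N(6) = 1 − 4793/8099 = (3306)/8099 = 0.408199.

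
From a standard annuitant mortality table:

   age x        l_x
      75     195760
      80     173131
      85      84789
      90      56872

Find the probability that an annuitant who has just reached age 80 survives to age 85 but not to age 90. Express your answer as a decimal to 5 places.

We want 5|5q80 = (l_85 − l_90)/l_80.
This is the probability of reaching 85 but not 90, conditional on being alive at 80: (l_85 − l_90) / l_80.
= (84789 − 56872) / 173131 = 27917 / 173131 = 0.161248.

0.16125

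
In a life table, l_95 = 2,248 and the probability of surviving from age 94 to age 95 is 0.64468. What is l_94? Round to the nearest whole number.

3487

l_94 = l_95 / p = 2,248 / 0.64468 = 3487.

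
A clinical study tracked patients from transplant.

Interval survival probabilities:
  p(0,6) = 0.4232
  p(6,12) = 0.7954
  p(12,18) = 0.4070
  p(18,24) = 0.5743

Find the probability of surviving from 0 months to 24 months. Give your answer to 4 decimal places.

The overall survival probability is 0.4232 × 0.7954 × 0.4070 × 0.5743.
= 0.078680.

0.0787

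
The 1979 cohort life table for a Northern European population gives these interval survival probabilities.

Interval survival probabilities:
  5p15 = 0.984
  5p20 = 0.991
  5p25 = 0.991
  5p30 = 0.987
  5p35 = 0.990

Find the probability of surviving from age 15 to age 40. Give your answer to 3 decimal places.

25p15 = 0.984 × 0.991 × 0.991 × 0.987 × 0.990.
= 0.944267.

0.944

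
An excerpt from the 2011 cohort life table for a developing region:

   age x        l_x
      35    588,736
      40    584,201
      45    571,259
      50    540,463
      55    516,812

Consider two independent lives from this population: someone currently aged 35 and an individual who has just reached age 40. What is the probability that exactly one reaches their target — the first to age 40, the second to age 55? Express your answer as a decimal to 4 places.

p₁ = l_40/l_35 = 584,201/588,736 = 0.992297; p₂ = l_55/l_40 = 516,812/584,201 = 0.884648.
P(exactly one) = p₁(1−p₂) + (1−p₁)p₂ = 0.114463 + 0.006814 = 0.121278.

0.1213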